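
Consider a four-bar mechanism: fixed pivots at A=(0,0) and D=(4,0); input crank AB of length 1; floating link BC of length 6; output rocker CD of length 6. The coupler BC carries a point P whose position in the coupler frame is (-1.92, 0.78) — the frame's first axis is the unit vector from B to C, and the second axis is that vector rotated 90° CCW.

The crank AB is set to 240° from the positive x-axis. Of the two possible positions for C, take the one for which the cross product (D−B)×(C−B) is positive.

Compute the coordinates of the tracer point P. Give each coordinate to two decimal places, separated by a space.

-1.65 -2.59

A=(0,0), D=(4.00,0)
B = A + 1.00·(cos240°, sin240°) = (-0.5000, -0.8660)
|BD| = 4.5826
circle(B,6.00) ∩ circle(D,6.00): a=2.2913, h=5.5453
  candidates: C₊=(0.7020,5.0123) cross=25.412; C₋=(2.7980,-5.8784) cross=-25.412
  mode + wants cross > 0 → take C=(0.7020,5.0123) (cross=25.412)
ex = (C−B)/|BC| = (0.2003,0.9797); ey = (-0.9797,0.2003)
P = B + -1.92·ex + 0.78·ey = (-1.6488,-2.5908)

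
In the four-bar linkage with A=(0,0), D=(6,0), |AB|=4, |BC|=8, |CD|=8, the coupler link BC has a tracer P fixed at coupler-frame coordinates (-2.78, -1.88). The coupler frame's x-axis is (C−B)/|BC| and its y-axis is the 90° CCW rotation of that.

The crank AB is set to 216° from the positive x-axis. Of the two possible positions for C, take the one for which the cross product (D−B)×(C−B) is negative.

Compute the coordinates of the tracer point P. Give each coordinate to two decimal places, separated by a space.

-6.58 -2.05

A=(0,0), D=(6.00,0)
B = A + 4.00·(cos216°, sin216°) = (-3.2361, -2.3511)
|BD| = 9.5306
circle(B,8.00) ∩ circle(D,8.00): a=4.7653, h=6.4259
  candidates: C₊=(-0.2033,5.0517) cross=61.243; C₋=(2.9672,-7.4028) cross=-61.243
  mode - wants cross < 0 → take C=(2.9672,-7.4028) (cross=-61.243)
ex = (C−B)/|BC| = (0.7754,-0.6315); ey = (0.6315,0.7754)
P = B + -2.78·ex + -1.88·ey = (-6.5788,-2.0534)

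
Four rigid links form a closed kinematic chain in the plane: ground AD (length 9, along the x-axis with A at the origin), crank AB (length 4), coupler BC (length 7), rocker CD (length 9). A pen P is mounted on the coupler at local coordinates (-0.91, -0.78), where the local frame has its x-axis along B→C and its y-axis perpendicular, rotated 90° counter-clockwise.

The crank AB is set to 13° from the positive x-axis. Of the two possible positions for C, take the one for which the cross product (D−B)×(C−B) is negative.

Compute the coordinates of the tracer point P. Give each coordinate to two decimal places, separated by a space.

A=(0,0), D=(9.00,0)
B = A + 4.00·(cos13°, sin13°) = (3.8975, 0.8998)
|BD| = 5.1813
circle(B,7.00) ∩ circle(D,9.00): a=-0.4974, h=6.9823
  candidates: C₊=(4.6202,7.8624) cross=36.177; C₋=(2.1950,-5.8900) cross=-36.177
  mode - wants cross < 0 → take C=(2.1950,-5.8900) (cross=-36.177)
ex = (C−B)/|BC| = (-0.2432,-0.9700); ey = (0.9700,-0.2432)
P = B + -0.91·ex + -0.78·ey = (3.3622,1.9722)

3.36 1.97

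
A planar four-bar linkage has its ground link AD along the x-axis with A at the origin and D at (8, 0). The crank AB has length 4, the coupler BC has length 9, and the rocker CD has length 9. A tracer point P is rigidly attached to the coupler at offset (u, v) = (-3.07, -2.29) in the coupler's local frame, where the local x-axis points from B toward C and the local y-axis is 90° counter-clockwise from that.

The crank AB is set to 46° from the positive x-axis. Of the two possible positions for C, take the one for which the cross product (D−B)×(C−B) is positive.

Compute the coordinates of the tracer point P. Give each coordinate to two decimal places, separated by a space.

A=(0,0), D=(8.00,0)
B = A + 4.00·(cos46°, sin46°) = (2.7786, 2.8774)
|BD| = 5.9617
circle(B,9.00) ∩ circle(D,9.00): a=2.9808, h=8.4920
  candidates: C₊=(9.4879,8.8762) cross=50.627; C₋=(1.2907,-5.9988) cross=-50.627
  mode + wants cross > 0 → take C=(9.4879,8.8762) (cross=50.627)
ex = (C−B)/|BC| = (0.7455,0.6665); ey = (-0.6665,0.7455)
P = B + -3.07·ex + -2.29·ey = (2.0164,-0.8760)

2.02 -0.88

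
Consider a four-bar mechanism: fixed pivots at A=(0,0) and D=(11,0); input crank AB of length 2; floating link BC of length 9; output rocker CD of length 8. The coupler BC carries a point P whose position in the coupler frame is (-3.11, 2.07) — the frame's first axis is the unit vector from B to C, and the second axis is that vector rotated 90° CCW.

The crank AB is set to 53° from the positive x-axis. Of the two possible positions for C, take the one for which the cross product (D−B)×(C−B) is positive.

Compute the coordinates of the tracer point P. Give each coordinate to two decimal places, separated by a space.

-2.51 1.15

A=(0,0), D=(11.00,0)
B = A + 2.00·(cos53°, sin53°) = (1.2036, 1.5973)
|BD| = 9.9257
circle(B,9.00) ∩ circle(D,8.00): a=5.8192, h=6.8656
  candidates: C₊=(8.0518,7.4370) cross=68.146; C₋=(5.8422,-6.1153) cross=-68.146
  mode + wants cross > 0 → take C=(8.0518,7.4370) (cross=68.146)
ex = (C−B)/|BC| = (0.7609,0.6489); ey = (-0.6489,0.7609)
P = B + -3.11·ex + 2.07·ey = (-2.5059,1.1544)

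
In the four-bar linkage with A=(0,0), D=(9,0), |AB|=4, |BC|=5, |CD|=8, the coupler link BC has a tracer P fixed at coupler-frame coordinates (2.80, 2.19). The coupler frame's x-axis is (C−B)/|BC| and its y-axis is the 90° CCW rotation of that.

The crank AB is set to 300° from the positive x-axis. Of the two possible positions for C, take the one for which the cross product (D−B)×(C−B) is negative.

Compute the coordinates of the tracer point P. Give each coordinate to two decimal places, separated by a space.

A=(0,0), D=(9.00,0)
B = A + 4.00·(cos300°, sin300°) = (2.0000, -3.4641)
|BD| = 7.8102
circle(B,5.00) ∩ circle(D,8.00): a=1.4084, h=4.7975
  candidates: C₊=(1.1344,1.4604) cross=37.470; C₋=(5.3902,-7.1393) cross=-37.470
  mode - wants cross < 0 → take C=(5.3902,-7.1393) (cross=-37.470)
ex = (C−B)/|BC| = (0.6780,-0.7350); ey = (0.7350,0.6780)
P = B + 2.80·ex + 2.19·ey = (5.5082,-4.0373)

5.51 -4.04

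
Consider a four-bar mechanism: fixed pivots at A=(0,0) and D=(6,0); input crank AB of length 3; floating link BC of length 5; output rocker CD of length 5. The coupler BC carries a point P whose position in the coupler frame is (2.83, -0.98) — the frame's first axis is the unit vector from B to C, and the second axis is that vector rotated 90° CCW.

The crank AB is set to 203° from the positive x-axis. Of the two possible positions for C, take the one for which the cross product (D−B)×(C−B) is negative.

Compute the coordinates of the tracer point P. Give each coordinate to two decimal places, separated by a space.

-0.45 -3.07

A=(0,0), D=(6.00,0)
B = A + 3.00·(cos203°, sin203°) = (-2.7615, -1.1722)
|BD| = 8.8396
circle(B,5.00) ∩ circle(D,5.00): a=4.4198, h=2.3378
  candidates: C₊=(1.3092,1.7311) cross=20.665; C₋=(1.9293,-2.9033) cross=-20.665
  mode - wants cross < 0 → take C=(1.9293,-2.9033) (cross=-20.665)
ex = (C−B)/|BC| = (0.9382,-0.3462); ey = (0.3462,0.9382)
P = B + 2.83·ex + -0.98·ey = (-0.4458,-3.0714)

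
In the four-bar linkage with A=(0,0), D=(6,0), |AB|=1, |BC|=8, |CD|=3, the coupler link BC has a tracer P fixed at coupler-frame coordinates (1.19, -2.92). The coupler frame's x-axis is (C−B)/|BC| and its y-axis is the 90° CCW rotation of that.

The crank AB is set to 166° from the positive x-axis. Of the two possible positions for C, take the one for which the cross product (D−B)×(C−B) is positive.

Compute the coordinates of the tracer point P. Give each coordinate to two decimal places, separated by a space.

A=(0,0), D=(6.00,0)
B = A + 1.00·(cos166°, sin166°) = (-0.9703, 0.2419)
|BD| = 6.9745
circle(B,8.00) ∩ circle(D,3.00): a=7.4302, h=2.9652
  candidates: C₊=(6.5583,2.9476) cross=20.681; C₋=(6.3526,-2.9792) cross=-20.681
  mode + wants cross > 0 → take C=(6.5583,2.9476) (cross=20.681)
ex = (C−B)/|BC| = (0.9411,0.3382); ey = (-0.3382,0.9411)
P = B + 1.19·ex + -2.92·ey = (1.1372,-2.1035)

1.14 -2.10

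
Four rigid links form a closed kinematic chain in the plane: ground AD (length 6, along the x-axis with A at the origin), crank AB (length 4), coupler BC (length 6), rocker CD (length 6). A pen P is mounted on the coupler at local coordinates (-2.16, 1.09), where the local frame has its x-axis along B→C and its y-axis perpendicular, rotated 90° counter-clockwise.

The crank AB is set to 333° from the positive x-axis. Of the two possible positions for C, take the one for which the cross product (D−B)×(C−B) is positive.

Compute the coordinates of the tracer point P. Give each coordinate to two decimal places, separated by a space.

3.36 -4.23

A=(0,0), D=(6.00,0)
B = A + 4.00·(cos333°, sin333°) = (3.5640, -1.8160)
|BD| = 3.0384
circle(B,6.00) ∩ circle(D,6.00): a=1.5192, h=5.8045
  candidates: C₊=(1.3128,3.7457) cross=17.636; C₋=(8.2512,-5.5617) cross=-17.636
  mode + wants cross > 0 → take C=(1.3128,3.7457) (cross=17.636)
ex = (C−B)/|BC| = (-0.3752,0.9269); ey = (-0.9269,-0.3752)
P = B + -2.16·ex + 1.09·ey = (3.3641,-4.2271)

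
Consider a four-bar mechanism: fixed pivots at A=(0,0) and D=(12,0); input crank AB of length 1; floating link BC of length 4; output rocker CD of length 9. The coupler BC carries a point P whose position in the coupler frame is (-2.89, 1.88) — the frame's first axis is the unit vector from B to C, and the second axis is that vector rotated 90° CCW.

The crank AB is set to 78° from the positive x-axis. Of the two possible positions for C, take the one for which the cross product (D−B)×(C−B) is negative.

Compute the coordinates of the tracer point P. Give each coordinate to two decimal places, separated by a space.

-0.66 4.31

A=(0,0), D=(12.00,0)
B = A + 1.00·(cos78°, sin78°) = (0.2079, 0.9781)
|BD| = 11.8326
circle(B,4.00) ∩ circle(D,9.00): a=3.1696, h=2.4400
  candidates: C₊=(3.5684,3.1477) cross=28.871; C₋=(3.1650,-1.7155) cross=-28.871
  mode - wants cross < 0 → take C=(3.1650,-1.7155) (cross=-28.871)
ex = (C−B)/|BC| = (0.7393,-0.6734); ey = (0.6734,0.7393)
P = B + -2.89·ex + 1.88·ey = (-0.6626,4.3141)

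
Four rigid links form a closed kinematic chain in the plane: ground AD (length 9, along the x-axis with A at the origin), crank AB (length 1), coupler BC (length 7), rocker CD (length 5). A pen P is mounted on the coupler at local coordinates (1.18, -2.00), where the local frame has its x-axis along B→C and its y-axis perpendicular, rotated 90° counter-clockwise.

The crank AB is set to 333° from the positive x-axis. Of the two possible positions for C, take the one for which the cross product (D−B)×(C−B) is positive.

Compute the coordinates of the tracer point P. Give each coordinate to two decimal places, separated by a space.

3.09 -1.19

A=(0,0), D=(9.00,0)
B = A + 1.00·(cos333°, sin333°) = (0.8910, -0.4540)
|BD| = 8.1217
circle(B,7.00) ∩ circle(D,5.00): a=5.5384, h=4.2809
  candidates: C₊=(6.1814,4.1298) cross=34.768; C₋=(6.6600,-4.4187) cross=-34.768
  mode + wants cross > 0 → take C=(6.1814,4.1298) (cross=34.768)
ex = (C−B)/|BC| = (0.7558,0.6548); ey = (-0.6548,0.7558)
P = B + 1.18·ex + -2.00·ey = (3.0925,-1.1928)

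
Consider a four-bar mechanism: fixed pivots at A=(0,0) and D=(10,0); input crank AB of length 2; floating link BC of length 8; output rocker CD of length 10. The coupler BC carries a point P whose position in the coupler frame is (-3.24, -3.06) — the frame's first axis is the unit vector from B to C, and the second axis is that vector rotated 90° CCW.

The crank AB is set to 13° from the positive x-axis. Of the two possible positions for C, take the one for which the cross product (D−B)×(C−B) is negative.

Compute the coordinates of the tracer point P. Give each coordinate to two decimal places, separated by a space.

A=(0,0), D=(10.00,0)
B = A + 2.00·(cos13°, sin13°) = (1.9487, 0.4499)
|BD| = 8.0638
circle(B,8.00) ∩ circle(D,10.00): a=1.7997, h=7.7949
  candidates: C₊=(4.1806,8.1323) cross=62.857; C₋=(3.3108,-7.4333) cross=-62.857
  mode - wants cross < 0 → take C=(3.3108,-7.4333) (cross=-62.857)
ex = (C−B)/|BC| = (0.1703,-0.9854); ey = (0.9854,0.1703)
P = B + -3.24·ex + -3.06·ey = (-1.6182,3.1216)

-1.62 3.12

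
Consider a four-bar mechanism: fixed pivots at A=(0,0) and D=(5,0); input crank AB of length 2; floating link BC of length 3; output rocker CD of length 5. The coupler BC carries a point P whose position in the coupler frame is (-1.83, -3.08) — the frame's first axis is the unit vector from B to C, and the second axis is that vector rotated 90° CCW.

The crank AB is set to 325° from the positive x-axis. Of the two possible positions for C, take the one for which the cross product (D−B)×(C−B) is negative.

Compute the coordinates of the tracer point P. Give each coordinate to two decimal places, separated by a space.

A=(0,0), D=(5.00,0)
B = A + 2.00·(cos325°, sin325°) = (1.6383, -1.1472)
|BD| = 3.5520
circle(B,3.00) ∩ circle(D,5.00): a=-0.4762, h=2.9620
  candidates: C₊=(0.2310,1.5023) cross=10.521; C₋=(2.1442,-4.1042) cross=-10.521
  mode - wants cross < 0 → take C=(2.1442,-4.1042) (cross=-10.521)
ex = (C−B)/|BC| = (0.1686,-0.9857); ey = (0.9857,0.1686)
P = B + -1.83·ex + -3.08·ey = (-1.7062,0.1373)

-1.71 0.14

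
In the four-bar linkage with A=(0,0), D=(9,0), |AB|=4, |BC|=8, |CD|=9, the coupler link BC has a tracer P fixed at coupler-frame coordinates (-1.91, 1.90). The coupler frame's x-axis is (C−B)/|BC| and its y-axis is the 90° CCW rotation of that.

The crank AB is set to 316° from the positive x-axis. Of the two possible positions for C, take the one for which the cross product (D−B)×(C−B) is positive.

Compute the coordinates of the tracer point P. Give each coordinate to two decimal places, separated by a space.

1.31 -4.97

A=(0,0), D=(9.00,0)
B = A + 4.00·(cos316°, sin316°) = (2.8774, -2.7786)
|BD| = 6.7237
circle(B,8.00) ∩ circle(D,9.00): a=2.0976, h=7.7201
  candidates: C₊=(1.5971,5.1183) cross=51.907; C₋=(7.9779,-8.9418) cross=-51.907
  mode + wants cross > 0 → take C=(1.5971,5.1183) (cross=51.907)
ex = (C−B)/|BC| = (-0.1600,0.9871); ey = (-0.9871,-0.1600)
P = B + -1.91·ex + 1.90·ey = (1.3075,-4.9681)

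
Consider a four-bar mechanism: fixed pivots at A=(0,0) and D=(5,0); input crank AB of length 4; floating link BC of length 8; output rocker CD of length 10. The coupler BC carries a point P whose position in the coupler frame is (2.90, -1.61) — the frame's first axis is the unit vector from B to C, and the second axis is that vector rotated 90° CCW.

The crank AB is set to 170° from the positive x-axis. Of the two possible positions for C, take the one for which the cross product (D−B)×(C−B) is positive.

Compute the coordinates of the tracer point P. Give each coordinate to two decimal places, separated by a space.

A=(0,0), D=(5.00,0)
B = A + 4.00·(cos170°, sin170°) = (-3.9392, 0.6946)
|BD| = 8.9662
circle(B,8.00) ∩ circle(D,10.00): a=2.4755, h=7.6073
  candidates: C₊=(-0.8818,8.0873) cross=68.209; C₋=(-2.0605,-7.0817) cross=-68.209
  mode + wants cross > 0 → take C=(-0.8818,8.0873) (cross=68.209)
ex = (C−B)/|BC| = (0.3822,0.9241); ey = (-0.9241,0.3822)
P = B + 2.90·ex + -1.61·ey = (-1.3431,2.7591)

-1.34 2.76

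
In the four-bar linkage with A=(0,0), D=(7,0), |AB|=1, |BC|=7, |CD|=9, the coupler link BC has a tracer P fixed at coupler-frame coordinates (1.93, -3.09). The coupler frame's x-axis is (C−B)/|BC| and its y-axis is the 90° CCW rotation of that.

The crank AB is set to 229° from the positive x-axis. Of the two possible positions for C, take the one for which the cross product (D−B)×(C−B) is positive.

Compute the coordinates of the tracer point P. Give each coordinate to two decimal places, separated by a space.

2.70 0.67

A=(0,0), D=(7.00,0)
B = A + 1.00·(cos229°, sin229°) = (-0.6561, -0.7547)
|BD| = 7.6932
circle(B,7.00) ∩ circle(D,9.00): a=1.7668, h=6.7734
  candidates: C₊=(0.4378,6.1593) cross=52.109; C₋=(1.7667,-7.3221) cross=-52.109
  mode + wants cross > 0 → take C=(0.4378,6.1593) (cross=52.109)
ex = (C−B)/|BC| = (0.1563,0.9877); ey = (-0.9877,0.1563)
P = B + 1.93·ex + -3.09·ey = (2.6976,0.6687)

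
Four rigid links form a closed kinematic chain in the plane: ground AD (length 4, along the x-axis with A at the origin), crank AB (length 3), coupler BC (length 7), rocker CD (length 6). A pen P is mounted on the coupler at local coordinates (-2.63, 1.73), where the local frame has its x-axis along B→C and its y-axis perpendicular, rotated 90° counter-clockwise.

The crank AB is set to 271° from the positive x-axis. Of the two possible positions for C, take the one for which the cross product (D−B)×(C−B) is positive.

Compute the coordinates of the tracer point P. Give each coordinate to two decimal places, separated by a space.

A=(0,0), D=(4.00,0)
B = A + 3.00·(cos271°, sin271°) = (0.0524, -2.9995)
|BD| = 4.9579
circle(B,7.00) ∩ circle(D,6.00): a=3.7900, h=5.8852
  candidates: C₊=(-0.4905,3.9794) cross=29.179; C₋=(6.6306,-5.3926) cross=-29.179
  mode + wants cross > 0 → take C=(-0.4905,3.9794) (cross=29.179)
ex = (C−B)/|BC| = (-0.0776,0.9970); ey = (-0.9970,-0.0776)
P = B + -2.63·ex + 1.73·ey = (-1.4685,-5.7558)

-1.47 -5.76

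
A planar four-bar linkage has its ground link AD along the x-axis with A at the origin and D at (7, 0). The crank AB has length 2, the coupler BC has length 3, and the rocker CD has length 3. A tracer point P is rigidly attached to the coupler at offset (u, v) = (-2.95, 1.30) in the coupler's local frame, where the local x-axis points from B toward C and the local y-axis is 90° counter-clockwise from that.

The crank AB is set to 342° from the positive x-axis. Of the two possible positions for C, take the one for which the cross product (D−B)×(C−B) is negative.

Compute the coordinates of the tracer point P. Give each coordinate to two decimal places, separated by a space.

-0.25 1.78

A=(0,0), D=(7.00,0)
B = A + 2.00·(cos342°, sin342°) = (1.9021, -0.6180)
|BD| = 5.1352
circle(B,3.00) ∩ circle(D,3.00): a=2.5676, h=1.5516
  candidates: C₊=(4.2643,1.2313) cross=7.968; C₋=(4.6378,-1.8493) cross=-7.968
  mode - wants cross < 0 → take C=(4.6378,-1.8493) (cross=-7.968)
ex = (C−B)/|BC| = (0.9119,-0.4104); ey = (0.4104,0.9119)
P = B + -2.95·ex + 1.30·ey = (-0.2544,1.7782)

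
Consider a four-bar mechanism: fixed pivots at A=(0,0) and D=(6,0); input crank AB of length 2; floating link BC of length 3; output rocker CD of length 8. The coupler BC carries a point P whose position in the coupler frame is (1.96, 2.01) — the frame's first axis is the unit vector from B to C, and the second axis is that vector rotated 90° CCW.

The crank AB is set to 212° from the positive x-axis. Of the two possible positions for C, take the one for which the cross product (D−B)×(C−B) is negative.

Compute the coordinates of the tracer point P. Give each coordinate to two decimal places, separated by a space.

0.74 -2.46

A=(0,0), D=(6.00,0)
B = A + 2.00·(cos212°, sin212°) = (-1.6961, -1.0598)
|BD| = 7.7687
circle(B,3.00) ∩ circle(D,8.00): a=0.3445, h=2.9802
  candidates: C₊=(-1.7613,1.9395) cross=23.152; C₋=(-0.9482,-3.9651) cross=-23.152
  mode - wants cross < 0 → take C=(-0.9482,-3.9651) (cross=-23.152)
ex = (C−B)/|BC| = (0.2493,-0.9684); ey = (0.9684,0.2493)
P = B + 1.96·ex + 2.01·ey = (0.7391,-2.4569)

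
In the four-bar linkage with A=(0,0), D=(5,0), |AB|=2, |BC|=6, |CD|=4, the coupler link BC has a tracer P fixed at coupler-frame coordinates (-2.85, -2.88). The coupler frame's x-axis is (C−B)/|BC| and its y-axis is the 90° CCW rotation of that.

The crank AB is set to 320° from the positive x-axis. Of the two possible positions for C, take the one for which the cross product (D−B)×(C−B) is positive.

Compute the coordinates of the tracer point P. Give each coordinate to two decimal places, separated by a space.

2.67 -5.17

A=(0,0), D=(5.00,0)
B = A + 2.00·(cos320°, sin320°) = (1.5321, -1.2856)
|BD| = 3.6985
circle(B,6.00) ∩ circle(D,4.00): a=4.5530, h=3.9077
  candidates: C₊=(4.4430,3.9610) cross=14.453; C₋=(7.1595,-3.3670) cross=-14.453
  mode + wants cross > 0 → take C=(4.4430,3.9610) (cross=14.453)
ex = (C−B)/|BC| = (0.4851,0.8744); ey = (-0.8744,0.4851)
P = B + -2.85·ex + -2.88·ey = (2.6678,-5.1749)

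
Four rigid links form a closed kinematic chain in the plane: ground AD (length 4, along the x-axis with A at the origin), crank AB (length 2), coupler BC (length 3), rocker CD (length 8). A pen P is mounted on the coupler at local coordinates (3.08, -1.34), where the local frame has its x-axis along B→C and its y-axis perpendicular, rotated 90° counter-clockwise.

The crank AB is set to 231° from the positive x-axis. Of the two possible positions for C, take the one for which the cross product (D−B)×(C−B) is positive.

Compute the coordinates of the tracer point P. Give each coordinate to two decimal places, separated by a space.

-3.52 0.93

A=(0,0), D=(4.00,0)
B = A + 2.00·(cos231°, sin231°) = (-1.2586, -1.5543)
|BD| = 5.4835
circle(B,3.00) ∩ circle(D,8.00): a=-2.2732, h=1.9576
  candidates: C₊=(-3.9935,-0.3213) cross=10.735; C₋=(-2.8838,-4.0760) cross=-10.735
  mode + wants cross > 0 → take C=(-3.9935,-0.3213) (cross=10.735)
ex = (C−B)/|BC| = (-0.9116,0.4110); ey = (-0.4110,-0.9116)
P = B + 3.08·ex + -1.34·ey = (-3.5157,0.9332)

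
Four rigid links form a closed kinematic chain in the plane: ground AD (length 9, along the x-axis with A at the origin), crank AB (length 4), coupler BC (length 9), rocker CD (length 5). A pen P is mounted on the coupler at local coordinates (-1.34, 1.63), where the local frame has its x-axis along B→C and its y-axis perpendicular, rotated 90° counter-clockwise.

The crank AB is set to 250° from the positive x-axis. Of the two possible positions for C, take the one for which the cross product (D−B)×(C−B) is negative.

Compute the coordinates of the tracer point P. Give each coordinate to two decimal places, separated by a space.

A=(0,0), D=(9.00,0)
B = A + 4.00·(cos250°, sin250°) = (-1.3681, -3.7588)
|BD| = 11.0284
circle(B,9.00) ∩ circle(D,5.00): a=8.0531, h=4.0184
  candidates: C₊=(4.8333,2.7638) cross=44.317; C₋=(7.5724,-4.7919) cross=-44.317
  mode - wants cross < 0 → take C=(7.5724,-4.7919) (cross=-44.317)
ex = (C−B)/|BC| = (0.9934,-0.1148); ey = (0.1148,0.9934)
P = B + -1.34·ex + 1.63·ey = (-2.5121,-1.9857)

-2.51 -1.99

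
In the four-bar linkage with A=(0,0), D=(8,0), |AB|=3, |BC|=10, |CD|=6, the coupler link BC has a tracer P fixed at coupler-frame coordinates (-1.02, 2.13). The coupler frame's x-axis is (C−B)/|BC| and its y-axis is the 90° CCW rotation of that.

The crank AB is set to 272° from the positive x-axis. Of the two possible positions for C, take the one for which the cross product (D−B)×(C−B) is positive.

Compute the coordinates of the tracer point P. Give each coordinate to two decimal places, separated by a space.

A=(0,0), D=(8.00,0)
B = A + 3.00·(cos272°, sin272°) = (0.1047, -2.9982)
|BD| = 8.4454
circle(B,10.00) ∩ circle(D,6.00): a=8.0117, h=5.9843
  candidates: C₊=(5.4701,5.4406) cross=50.540; C₋=(9.7191,-5.7485) cross=-50.540
  mode + wants cross > 0 → take C=(5.4701,5.4406) (cross=50.540)
ex = (C−B)/|BC| = (0.5365,0.8439); ey = (-0.8439,0.5365)
P = B + -1.02·ex + 2.13·ey = (-2.2400,-2.7161)

-2.24 -2.72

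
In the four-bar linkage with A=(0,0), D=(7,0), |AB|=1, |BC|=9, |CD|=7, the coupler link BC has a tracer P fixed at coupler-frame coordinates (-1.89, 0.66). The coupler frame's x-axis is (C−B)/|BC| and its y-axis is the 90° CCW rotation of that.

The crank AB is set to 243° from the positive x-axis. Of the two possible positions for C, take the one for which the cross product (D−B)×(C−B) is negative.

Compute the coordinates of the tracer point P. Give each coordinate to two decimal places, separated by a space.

-1.41 0.87

A=(0,0), D=(7.00,0)
B = A + 1.00·(cos243°, sin243°) = (-0.4540, -0.8910)
|BD| = 7.5071
circle(B,9.00) ∩ circle(D,7.00): a=5.8849, h=6.8094
  candidates: C₊=(4.5811,6.5688) cross=51.119; C₋=(6.1975,-6.9538) cross=-51.119
  mode - wants cross < 0 → take C=(6.1975,-6.9538) (cross=-51.119)
ex = (C−B)/|BC| = (0.7391,-0.6736); ey = (0.6736,0.7391)
P = B + -1.89·ex + 0.66·ey = (-1.4062,0.8700)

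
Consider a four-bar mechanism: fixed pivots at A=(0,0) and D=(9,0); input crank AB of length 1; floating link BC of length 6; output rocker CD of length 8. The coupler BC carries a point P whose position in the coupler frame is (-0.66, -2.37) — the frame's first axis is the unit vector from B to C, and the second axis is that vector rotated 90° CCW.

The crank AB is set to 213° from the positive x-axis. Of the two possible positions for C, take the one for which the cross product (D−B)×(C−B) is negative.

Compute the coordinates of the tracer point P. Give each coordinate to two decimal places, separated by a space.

-3.10 -1.52

A=(0,0), D=(9.00,0)
B = A + 1.00·(cos213°, sin213°) = (-0.8387, -0.5446)
|BD| = 9.8537
circle(B,6.00) ∩ circle(D,8.00): a=3.5061, h=4.8690
  candidates: C₊=(2.3929,4.5107) cross=47.978; C₋=(2.9312,-5.2124) cross=-47.978
  mode - wants cross < 0 → take C=(2.9312,-5.2124) (cross=-47.978)
ex = (C−B)/|BC| = (0.6283,-0.7780); ey = (0.7780,0.6283)
P = B + -0.66·ex + -2.37·ey = (-3.0971,-1.5203)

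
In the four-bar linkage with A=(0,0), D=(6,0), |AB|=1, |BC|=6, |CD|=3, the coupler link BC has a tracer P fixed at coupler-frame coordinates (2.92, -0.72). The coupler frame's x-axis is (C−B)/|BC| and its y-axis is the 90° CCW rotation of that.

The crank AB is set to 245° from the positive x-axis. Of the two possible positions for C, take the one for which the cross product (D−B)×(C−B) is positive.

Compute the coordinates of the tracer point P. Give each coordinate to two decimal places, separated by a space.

2.37 0.20

A=(0,0), D=(6.00,0)
B = A + 1.00·(cos245°, sin245°) = (-0.4226, -0.9063)
|BD| = 6.4862
circle(B,6.00) ∩ circle(D,3.00): a=5.3245, h=2.7659
  candidates: C₊=(4.4631,2.5764) cross=17.940; C₋=(5.2361,-2.9011) cross=-17.940
  mode + wants cross > 0 → take C=(4.4631,2.5764) (cross=17.940)
ex = (C−B)/|BC| = (0.8143,0.5805); ey = (-0.5805,0.8143)
P = B + 2.92·ex + -0.72·ey = (2.3730,0.2023)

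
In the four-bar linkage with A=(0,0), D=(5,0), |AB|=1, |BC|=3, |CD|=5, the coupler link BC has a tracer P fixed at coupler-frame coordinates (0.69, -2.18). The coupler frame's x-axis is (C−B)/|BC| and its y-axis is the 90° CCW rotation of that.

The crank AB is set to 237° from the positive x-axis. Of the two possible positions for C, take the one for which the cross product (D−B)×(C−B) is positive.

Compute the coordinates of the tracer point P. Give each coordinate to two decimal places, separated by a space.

1.74 -0.89

A=(0,0), D=(5.00,0)
B = A + 1.00·(cos237°, sin237°) = (-0.5446, -0.8387)
|BD| = 5.6077
circle(B,3.00) ∩ circle(D,5.00): a=1.3772, h=2.6652
  candidates: C₊=(0.4185,2.0025) cross=14.946; C₋=(1.2157,-3.2679) cross=-14.946
  mode + wants cross > 0 → take C=(0.4185,2.0025) (cross=14.946)
ex = (C−B)/|BC| = (0.3211,0.9471); ey = (-0.9471,0.3211)
P = B + 0.69·ex + -2.18·ey = (1.7415,-0.8851)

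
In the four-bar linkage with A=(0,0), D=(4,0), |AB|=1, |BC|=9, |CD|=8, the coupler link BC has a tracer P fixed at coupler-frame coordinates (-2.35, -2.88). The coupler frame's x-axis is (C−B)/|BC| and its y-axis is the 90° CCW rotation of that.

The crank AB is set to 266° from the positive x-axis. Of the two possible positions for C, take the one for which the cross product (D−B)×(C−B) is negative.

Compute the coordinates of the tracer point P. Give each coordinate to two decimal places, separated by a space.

-3.78 -1.12

A=(0,0), D=(4.00,0)
B = A + 1.00·(cos266°, sin266°) = (-0.0698, -0.9976)
|BD| = 4.1902
circle(B,9.00) ∩ circle(D,8.00): a=4.1236, h=7.9997
  candidates: C₊=(2.0308,7.7539) cross=33.521; C₋=(5.8398,-7.7856) cross=-33.521
  mode - wants cross < 0 → take C=(5.8398,-7.7856) (cross=-33.521)
ex = (C−B)/|BC| = (0.6566,-0.7542); ey = (0.7542,0.6566)
P = B + -2.35·ex + -2.88·ey = (-3.7850,-1.1162)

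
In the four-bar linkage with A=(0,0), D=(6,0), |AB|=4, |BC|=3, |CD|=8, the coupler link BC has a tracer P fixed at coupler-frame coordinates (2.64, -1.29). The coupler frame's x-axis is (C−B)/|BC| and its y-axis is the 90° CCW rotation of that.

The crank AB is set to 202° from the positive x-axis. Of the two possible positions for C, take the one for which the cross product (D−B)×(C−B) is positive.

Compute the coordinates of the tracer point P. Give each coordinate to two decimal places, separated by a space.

A=(0,0), D=(6.00,0)
B = A + 4.00·(cos202°, sin202°) = (-3.7087, -1.4984)
|BD| = 9.8237
circle(B,3.00) ∩ circle(D,8.00): a=2.1125, h=2.1301
  candidates: C₊=(-1.9459,0.9290) cross=20.926; C₋=(-1.2961,-3.2814) cross=-20.926
  mode + wants cross > 0 → take C=(-1.9459,0.9290) (cross=20.926)
ex = (C−B)/|BC| = (0.5876,0.8091); ey = (-0.8091,0.5876)
P = B + 2.64·ex + -1.29·ey = (-1.1136,-0.1203)

-1.11 -0.12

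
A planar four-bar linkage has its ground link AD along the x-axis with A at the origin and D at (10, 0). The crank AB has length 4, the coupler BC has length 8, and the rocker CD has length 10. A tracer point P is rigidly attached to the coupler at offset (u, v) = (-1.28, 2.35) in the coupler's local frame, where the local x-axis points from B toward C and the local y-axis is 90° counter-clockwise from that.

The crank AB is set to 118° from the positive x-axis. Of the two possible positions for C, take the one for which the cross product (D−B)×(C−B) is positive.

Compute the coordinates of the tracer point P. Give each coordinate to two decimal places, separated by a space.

-4.32 4.64

A=(0,0), D=(10.00,0)
B = A + 4.00·(cos118°, sin118°) = (-1.8779, 3.5318)
|BD| = 12.3918
circle(B,8.00) ∩ circle(D,10.00): a=4.7434, h=6.4421
  candidates: C₊=(4.5048,8.3548) cross=79.829; C₋=(0.8327,-3.9950) cross=-79.829
  mode + wants cross > 0 → take C=(4.5048,8.3548) (cross=79.829)
ex = (C−B)/|BC| = (0.7978,0.6029); ey = (-0.6029,0.7978)
P = B + -1.28·ex + 2.35·ey = (-4.3159,4.6350)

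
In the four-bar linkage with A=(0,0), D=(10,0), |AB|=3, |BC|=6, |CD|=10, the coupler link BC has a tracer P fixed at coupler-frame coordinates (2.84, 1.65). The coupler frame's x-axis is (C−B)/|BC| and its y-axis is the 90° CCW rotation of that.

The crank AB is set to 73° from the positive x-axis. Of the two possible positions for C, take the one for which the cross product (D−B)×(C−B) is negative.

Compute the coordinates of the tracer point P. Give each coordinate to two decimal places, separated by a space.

A=(0,0), D=(10.00,0)
B = A + 3.00·(cos73°, sin73°) = (0.8771, 2.8689)
|BD| = 9.5634
circle(B,6.00) ∩ circle(D,10.00): a=1.4356, h=5.8257
  candidates: C₊=(3.9942,7.9957) cross=55.714; C₋=(0.4989,-3.1192) cross=-55.714
  mode - wants cross < 0 → take C=(0.4989,-3.1192) (cross=-55.714)
ex = (C−B)/|BC| = (-0.0630,-0.9980); ey = (0.9980,-0.0630)
P = B + 2.84·ex + 1.65·ey = (2.3448,-0.0694)

2.34 -0.07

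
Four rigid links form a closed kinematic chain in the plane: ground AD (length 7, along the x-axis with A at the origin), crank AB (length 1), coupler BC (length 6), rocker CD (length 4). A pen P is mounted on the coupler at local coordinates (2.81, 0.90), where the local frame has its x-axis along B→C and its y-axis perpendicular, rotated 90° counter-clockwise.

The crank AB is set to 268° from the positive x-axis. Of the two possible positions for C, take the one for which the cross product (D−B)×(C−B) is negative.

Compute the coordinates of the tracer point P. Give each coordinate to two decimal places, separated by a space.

A=(0,0), D=(7.00,0)
B = A + 1.00·(cos268°, sin268°) = (-0.0349, -0.9994)
|BD| = 7.1055
circle(B,6.00) ∩ circle(D,4.00): a=4.9601, h=3.3760
  candidates: C₊=(4.4011,3.0407) cross=23.988; C₋=(5.3507,-3.6442) cross=-23.988
  mode - wants cross < 0 → take C=(5.3507,-3.6442) (cross=-23.988)
ex = (C−B)/|BC| = (0.8976,-0.4408); ey = (0.4408,0.8976)
P = B + 2.81·ex + 0.90·ey = (2.8841,-1.4302)

2.88 -1.43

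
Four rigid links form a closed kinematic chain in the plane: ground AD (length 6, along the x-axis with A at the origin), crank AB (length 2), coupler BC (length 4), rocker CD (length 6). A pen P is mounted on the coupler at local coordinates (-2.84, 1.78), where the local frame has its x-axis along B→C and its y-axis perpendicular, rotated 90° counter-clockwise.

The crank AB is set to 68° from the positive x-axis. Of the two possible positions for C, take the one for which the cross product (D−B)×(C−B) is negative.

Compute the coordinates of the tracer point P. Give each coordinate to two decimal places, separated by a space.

A=(0,0), D=(6.00,0)
B = A + 2.00·(cos68°, sin68°) = (0.7492, 1.8544)
|BD| = 5.5686
circle(B,4.00) ∩ circle(D,6.00): a=0.9885, h=3.8759
  candidates: C₊=(2.9720,5.1799) cross=21.584; C₋=(0.3906,-2.1295) cross=-21.584
  mode - wants cross < 0 → take C=(0.3906,-2.1295) (cross=-21.584)
ex = (C−B)/|BC| = (-0.0896,-0.9960); ey = (0.9960,-0.0896)
P = B + -2.84·ex + 1.78·ey = (2.7766,4.5234)

2.78 4.52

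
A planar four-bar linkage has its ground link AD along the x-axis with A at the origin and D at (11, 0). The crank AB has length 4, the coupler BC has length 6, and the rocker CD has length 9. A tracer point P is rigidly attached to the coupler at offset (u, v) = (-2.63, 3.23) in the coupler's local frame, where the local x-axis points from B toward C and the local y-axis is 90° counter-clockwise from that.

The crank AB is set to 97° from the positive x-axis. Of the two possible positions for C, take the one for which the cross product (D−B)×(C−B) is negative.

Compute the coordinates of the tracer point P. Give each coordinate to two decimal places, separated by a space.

A=(0,0), D=(11.00,0)
B = A + 4.00·(cos97°, sin97°) = (-0.4875, 3.9702)
|BD| = 12.1542
circle(B,6.00) ∩ circle(D,9.00): a=4.2259, h=4.2593
  candidates: C₊=(4.8979,6.6155) cross=51.769; C₋=(2.1153,-1.4359) cross=-51.769
  mode - wants cross < 0 → take C=(2.1153,-1.4359) (cross=-51.769)
ex = (C−B)/|BC| = (0.4338,-0.9010); ey = (0.9010,0.4338)
P = B + -2.63·ex + 3.23·ey = (1.2819,7.7410)

1.28 7.74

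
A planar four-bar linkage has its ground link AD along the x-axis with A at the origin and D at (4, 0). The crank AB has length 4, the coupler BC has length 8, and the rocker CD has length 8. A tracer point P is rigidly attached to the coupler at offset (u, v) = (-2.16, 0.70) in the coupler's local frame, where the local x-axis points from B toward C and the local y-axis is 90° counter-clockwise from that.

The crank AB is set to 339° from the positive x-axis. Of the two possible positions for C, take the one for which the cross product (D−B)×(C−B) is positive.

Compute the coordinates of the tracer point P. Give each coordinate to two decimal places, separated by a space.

A=(0,0), D=(4.00,0)
B = A + 4.00·(cos339°, sin339°) = (3.7343, -1.4335)
|BD| = 1.4579
circle(B,8.00) ∩ circle(D,8.00): a=0.7289, h=7.9667
  candidates: C₊=(-3.9662,0.7351) cross=11.615; C₋=(11.7005,-2.1686) cross=-11.615
  mode + wants cross > 0 → take C=(-3.9662,0.7351) (cross=11.615)
ex = (C−B)/|BC| = (-0.9626,0.2711); ey = (-0.2711,-0.9626)
P = B + -2.16·ex + 0.70·ey = (5.6237,-2.6928)

5.62 -2.69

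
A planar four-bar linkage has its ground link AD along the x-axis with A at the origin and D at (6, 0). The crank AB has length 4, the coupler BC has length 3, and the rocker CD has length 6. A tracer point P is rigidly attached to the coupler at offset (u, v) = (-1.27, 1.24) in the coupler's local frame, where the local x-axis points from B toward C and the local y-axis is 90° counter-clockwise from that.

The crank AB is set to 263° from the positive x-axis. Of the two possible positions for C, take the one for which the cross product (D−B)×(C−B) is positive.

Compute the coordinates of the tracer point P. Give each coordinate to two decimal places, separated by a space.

A=(0,0), D=(6.00,0)
B = A + 4.00·(cos263°, sin263°) = (-0.4875, -3.9702)
|BD| = 7.6059
circle(B,3.00) ∩ circle(D,6.00): a=2.0280, h=2.2107
  candidates: C₊=(0.0884,-1.0260) cross=16.814; C₋=(2.3963,-4.7972) cross=-16.814
  mode + wants cross > 0 → take C=(0.0884,-1.0260) (cross=16.814)
ex = (C−B)/|BC| = (0.1919,0.9814); ey = (-0.9814,0.1919)
P = B + -1.27·ex + 1.24·ey = (-1.9482,-4.9786)

-1.95 -4.98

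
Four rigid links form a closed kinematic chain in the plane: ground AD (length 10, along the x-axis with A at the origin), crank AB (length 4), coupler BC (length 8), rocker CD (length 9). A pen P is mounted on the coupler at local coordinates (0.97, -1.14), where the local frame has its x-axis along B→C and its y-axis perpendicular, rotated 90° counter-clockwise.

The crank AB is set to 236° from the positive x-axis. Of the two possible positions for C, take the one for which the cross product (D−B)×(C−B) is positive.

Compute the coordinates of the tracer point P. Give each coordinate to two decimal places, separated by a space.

-0.76 -3.04

A=(0,0), D=(10.00,0)
B = A + 4.00·(cos236°, sin236°) = (-2.2368, -3.3162)
|BD| = 12.6781
circle(B,8.00) ∩ circle(D,9.00): a=5.6686, h=5.6451
  candidates: C₊=(1.7580,3.6151) cross=71.569; C₋=(4.7111,-7.2820) cross=-71.569
  mode + wants cross > 0 → take C=(1.7580,3.6151) (cross=71.569)
ex = (C−B)/|BC| = (0.4993,0.8664); ey = (-0.8664,0.4993)
P = B + 0.97·ex + -1.14·ey = (-0.7647,-3.0450)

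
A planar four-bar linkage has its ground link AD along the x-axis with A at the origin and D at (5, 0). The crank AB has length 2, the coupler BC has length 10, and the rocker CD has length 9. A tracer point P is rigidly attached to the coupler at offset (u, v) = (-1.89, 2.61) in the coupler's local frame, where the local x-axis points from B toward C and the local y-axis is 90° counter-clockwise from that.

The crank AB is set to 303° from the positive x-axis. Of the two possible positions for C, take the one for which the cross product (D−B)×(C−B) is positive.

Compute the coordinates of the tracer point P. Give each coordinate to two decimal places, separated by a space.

-1.60 -3.45

A=(0,0), D=(5.00,0)
B = A + 2.00·(cos303°, sin303°) = (1.0893, -1.6773)
|BD| = 4.2553
circle(B,10.00) ∩ circle(D,9.00): a=4.3602, h=8.9994
  candidates: C₊=(1.5490,8.3121) cross=38.295; C₋=(8.6438,-8.2294) cross=-38.295
  mode + wants cross > 0 → take C=(1.5490,8.3121) (cross=38.295)
ex = (C−B)/|BC| = (0.0460,0.9989); ey = (-0.9989,0.0460)
P = B + -1.89·ex + 2.61·ey = (-1.6049,-3.4453)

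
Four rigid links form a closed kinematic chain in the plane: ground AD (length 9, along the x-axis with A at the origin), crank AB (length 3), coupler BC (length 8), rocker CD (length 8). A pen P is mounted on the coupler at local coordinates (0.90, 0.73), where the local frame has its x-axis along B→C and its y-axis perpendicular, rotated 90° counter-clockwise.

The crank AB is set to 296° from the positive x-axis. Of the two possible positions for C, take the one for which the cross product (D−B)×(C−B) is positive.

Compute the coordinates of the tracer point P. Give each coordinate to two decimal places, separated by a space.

0.77 -1.67

A=(0,0), D=(9.00,0)
B = A + 3.00·(cos296°, sin296°) = (1.3151, -2.6964)
|BD| = 8.1442
circle(B,8.00) ∩ circle(D,8.00): a=4.0721, h=6.8861
  candidates: C₊=(2.8777,5.1495) cross=56.082; C₋=(7.4374,-7.8459) cross=-56.082
  mode + wants cross > 0 → take C=(2.8777,5.1495) (cross=56.082)
ex = (C−B)/|BC| = (0.1953,0.9807); ey = (-0.9807,0.1953)
P = B + 0.90·ex + 0.73·ey = (0.7750,-1.6711)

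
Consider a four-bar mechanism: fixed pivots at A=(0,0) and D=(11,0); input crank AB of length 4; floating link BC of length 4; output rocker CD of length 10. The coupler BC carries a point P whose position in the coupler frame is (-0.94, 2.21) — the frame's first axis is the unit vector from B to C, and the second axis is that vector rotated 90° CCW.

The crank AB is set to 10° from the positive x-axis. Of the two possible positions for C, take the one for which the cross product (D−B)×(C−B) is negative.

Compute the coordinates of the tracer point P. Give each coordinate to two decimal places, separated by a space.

A=(0,0), D=(11.00,0)
B = A + 4.00·(cos10°, sin10°) = (3.9392, 0.6946)
|BD| = 7.0949
circle(B,4.00) ∩ circle(D,10.00): a=-2.3724, h=3.2205
  candidates: C₊=(1.8936,4.1319) cross=22.849; C₋=(1.2630,-2.2782) cross=-22.849
  mode - wants cross < 0 → take C=(1.2630,-2.2782) (cross=-22.849)
ex = (C−B)/|BC| = (-0.6691,-0.7432); ey = (0.7432,-0.6691)
P = B + -0.94·ex + 2.21·ey = (6.2106,-0.0854)

6.21 -0.09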